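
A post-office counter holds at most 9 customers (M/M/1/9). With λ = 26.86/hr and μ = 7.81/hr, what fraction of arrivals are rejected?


ρ = λ/μ = 26.86/7.81 = 3.4392
P_K = (1−ρ)ρ^K/(1−ρ^(K+1)) = (-2.4392·67312.352673)/(1 − 231499.333264)
= -164186.980591/-231498.333264 = 0.709236

Final: 0.709236


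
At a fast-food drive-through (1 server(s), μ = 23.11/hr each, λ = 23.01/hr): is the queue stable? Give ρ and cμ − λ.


Total capacity cμ = 1·23.11 = 23.11/hr
ρ = λ/(cμ) = 23.01/23.11 = 0.9957
Stable ⇔ ρ < 1: YES
Spare capacity = cμ − λ = 23.11 − 23.01 = 0.10/hr

Final: ρ = 0.9957; stable; margin = 0.10/hr


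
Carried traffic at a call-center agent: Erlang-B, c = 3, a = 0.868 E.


B(3,0.868) = 0.046308 (Erlang-B)
Carried load = a(1 − B) = 0.868·(1 − 0.046308) = 0.868·0.953692 = 0.8278 E

Final: 0.8278 Erlangs


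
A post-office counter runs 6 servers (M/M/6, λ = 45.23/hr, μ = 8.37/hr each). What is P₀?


a = λ/μ = 45.23/8.37 = 5.4038; ρ = a/c = 0.9006
Σ_{k=0}^{5} a^k/k! (terms k=0..5) = 1.00000 + 5.40382 + 14.60065 + 26.29978 + 35.52984 + 38.39940 = 121.23350
Tail: a^6/(6!(1−ρ)) = 24900.42608/(720·0.09936) = 348.05706
P₀ = 1/(121.23350 + 348.05706) = 1/469.29055 = 0.002131

Final: 0.002131


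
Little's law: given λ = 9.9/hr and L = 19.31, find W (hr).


W = L/λ = 19.31/9.9 = 1.9505 hr

Final: 1.9505 hr


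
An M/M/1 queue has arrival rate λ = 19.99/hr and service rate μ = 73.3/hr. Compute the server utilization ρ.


ρ = λ/μ = 19.99/73.3 = 0.2727

Final: 0.2727


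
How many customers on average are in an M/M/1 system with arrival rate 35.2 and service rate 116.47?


ρ = λ/μ = 35.2/116.47 = 0.3022
L = ρ/(1−ρ) = 0.3022/(1 − 0.3022) = 0.3022/0.6978 = 0.4331

Final: 0.4331


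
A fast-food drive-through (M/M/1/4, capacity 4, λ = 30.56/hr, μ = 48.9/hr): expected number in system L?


ρ = 30.56/48.9 = 0.6249
L = ρ[1 − (K+1)ρ^K + Kρ^(K+1)] / [(1−ρ)(1−ρ^(K+1))]
Numerator: 0.6249·(1 − 5·0.152538 + 4·0.095328) = 0.386608
Denominator: (0.3751)·(0.904672) = 0.339298
L = 0.386608/0.339298 = 1.1394

Final: 1.1394


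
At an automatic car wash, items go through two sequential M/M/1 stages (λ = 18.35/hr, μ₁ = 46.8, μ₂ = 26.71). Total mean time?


Each node sees arrival rate λ = 18.35/hr (tandem ⇒ throughput preserved).
W₁ = 1/(μ₁−λ) = 1/(46.8−18.35) = 0.03515 hr
W₂ = 1/(μ₂−λ) = 1/(26.71−18.35) = 0.11962 hr
W_total = W₁ + W₂ = 0.03515 + 0.11962 = 0.15477 hr

Final: 0.15477 hr


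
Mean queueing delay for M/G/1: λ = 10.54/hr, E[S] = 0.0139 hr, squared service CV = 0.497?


ρ = λ·E[S] = 10.54·0.0139 = 0.1465
E[S²] = E[S]²(1+C_s²) = 0.0139²·(1+0.497) = 0.0002892
Wq = λ·E[S²]/(2(1−ρ)) = 10.54·0.0002892/(2·0.8535) = 0.001786 hr

Final: 0.001786 hr


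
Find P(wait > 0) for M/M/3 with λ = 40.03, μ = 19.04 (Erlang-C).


a = λ/μ = 2.1024; ρ = a/3 = 0.7008
P₀ = 0.095336 (from M/M/c formula)
C(c,a) = [a^c/(c!(1−ρ))]·P₀ = [9.29300/(6·0.2992)]·0.095336
= 5.17667·0.095336 = 0.493526

Final: 0.493526


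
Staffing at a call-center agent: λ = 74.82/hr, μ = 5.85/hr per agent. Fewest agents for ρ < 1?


Stability requires cμ > λ ⇔ c > λ/μ.
λ/μ = 74.82/5.85 = 12.7897
Minimum integer c = ⌊12.7897⌋ + 1 = 13
Check: 13·5.85 = 76.05 > 74.82, while 12·5.85 = 70.20 ≤ 74.82

Final: 13 servers


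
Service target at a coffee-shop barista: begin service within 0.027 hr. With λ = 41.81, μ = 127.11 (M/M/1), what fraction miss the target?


ρ = 41.81/127.11 = 0.3289
P(Wq > t) = ρ·e^{−(μ−λ)t} = 0.3289·e^{−2.3031}
= 0.3289·0.099949 = 0.032876

Final: 0.032876


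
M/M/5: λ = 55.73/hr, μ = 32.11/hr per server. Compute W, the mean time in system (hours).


a = 1.7356; ρ = 0.3471; P₀ = 0.175679
Lq = P₀·a^c·ρ/(c!(1−ρ)²) = 0.01878
Wq = Lq/λ = 0.01878/55.73 = 0.0003369 hr
W = Wq + 1/μ = 0.0003369 + 0.03114 = 0.03148 hr

Final: 0.03148 hr


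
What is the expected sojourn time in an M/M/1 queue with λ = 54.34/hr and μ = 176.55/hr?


W = 1/(μ−λ) = 1/(176.55 − 54.34) = 1/122.21 = 0.008183 hr

Final: 0.008183 hr


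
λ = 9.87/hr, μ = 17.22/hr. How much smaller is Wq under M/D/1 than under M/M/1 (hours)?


ρ = 9.87/17.22 = 0.5732
Wq(M/M/1) = ρ/(μ−λ) = 0.5732/7.35 = 0.07798 hr
Wq(M/D/1) = ρ/(2(μ−λ)) = 0.03899 hr
Savings = 0.07798 − 0.03899 = 0.03899 hr

Final: 0.03899 hr


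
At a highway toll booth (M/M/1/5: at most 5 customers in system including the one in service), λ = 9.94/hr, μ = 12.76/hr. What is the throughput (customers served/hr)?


ρ = 0.7790; P_K = (1−ρ)ρ^5/(1−ρ^6) = 0.081643
λ_eff = λ(1 − P_K) = 9.94·(1 − 0.081643) = 9.94·0.918357 = 9.1285 /hr

Final: 9.1285 /hr


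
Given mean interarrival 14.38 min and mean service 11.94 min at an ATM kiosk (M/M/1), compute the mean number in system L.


λ = 60/14.38 = 4.1725 /hr
μ = 60/11.94 = 5.0251 /hr
ρ = λ/μ = 4.1725/5.0251 = 0.8303
L = ρ/(1−ρ) = 0.8303/0.1697 = 4.8934

Final: 4.8934


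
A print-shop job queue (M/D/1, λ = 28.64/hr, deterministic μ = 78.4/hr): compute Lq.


ρ = 28.64/78.4 = 0.3653
M/D/1: Lq = ρ²/(2(1−ρ)) = 0.1334/(2·0.6347) = 0.10513

Final: 0.10513


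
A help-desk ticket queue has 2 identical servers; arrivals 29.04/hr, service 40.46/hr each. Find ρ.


ρ = λ/(cμ) = 29.04/(2·40.46) = 29.04/80.92 = 0.3589

Final: 0.3589


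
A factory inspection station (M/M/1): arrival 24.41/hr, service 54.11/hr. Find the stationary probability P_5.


ρ = 24.41/54.11 = 0.4511
P_n = (1−ρ)·ρ^n = (1 − 0.4511)·0.4511^5 = 0.5489·0.018683 = 0.010255

Final: 0.010255


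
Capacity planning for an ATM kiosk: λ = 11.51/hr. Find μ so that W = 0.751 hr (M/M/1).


W = 1/(μ−λ) ⇒ μ − λ = 1/W = 1/0.751 = 1.3316
μ = λ + 1/W = 11.51 + 1.3316 = 12.8416 per hr

Final: 12.8416 /hr


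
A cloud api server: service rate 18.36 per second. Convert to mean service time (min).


Mean service time = 1/μ = 1/18.36 second = 0.05447 second
In minutes: 0.05447 × 0.0166667 = 0.0009078 min

Final: 0.0009078 min


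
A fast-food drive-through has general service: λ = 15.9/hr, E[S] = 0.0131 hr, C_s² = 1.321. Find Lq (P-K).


ρ = λ·E[S] = 15.9·0.0131 = 0.2083
Lq = ρ²(1+C_s²)/(2(1−ρ)) = 0.04338·(1+1.321)/(2·0.7917)
= 0.04338·2.3210/1.5834 = 0.06359

Final: 0.06359


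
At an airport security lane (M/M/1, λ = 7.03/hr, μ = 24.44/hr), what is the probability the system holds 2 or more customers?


ρ = 7.03/24.44 = 0.2876
P(N ≥ n) = ρ^n = 0.2876^2 = 0.082739

Final: 0.082739


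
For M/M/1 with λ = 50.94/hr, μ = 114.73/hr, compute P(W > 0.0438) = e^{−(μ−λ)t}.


W ~ Exponential(μ−λ) for M/M/1.
μ − λ = 114.73 − 50.94 = 63.7900
P(W > t) = e^{−(μ−λ)t} = e^{−2.7940} = 0.061176

Final: 0.061176


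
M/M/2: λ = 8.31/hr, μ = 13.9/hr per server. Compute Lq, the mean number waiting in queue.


a = λ/μ = 0.5978; ρ = a/2 = 0.2989
P₀ = 0.539740
Lq = P₀·a^c·ρ / (c!·(1−ρ)²) = 0.539740·0.35741·0.2989/(2·0.49151)
= 0.05866

Final: 0.05866


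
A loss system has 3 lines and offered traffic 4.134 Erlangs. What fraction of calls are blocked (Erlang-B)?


B(c,a) = (a^c/c!) / Σ_{k=0}^{c} a^k/k!
a^3/3! = 11.774980
Σ terms (k=0..3): 1.00000 + 4.13400 + 8.54498 + 11.77498 = 25.453958
B = 11.774980/25.453958 = 0.462599

Final: 0.462599


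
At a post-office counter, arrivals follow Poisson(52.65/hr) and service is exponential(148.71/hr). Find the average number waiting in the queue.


ρ = 52.65/148.71 = 0.3540
Lq = ρ²/(1−ρ) = 0.1253/0.6460 = 0.1941

Final: 0.1941


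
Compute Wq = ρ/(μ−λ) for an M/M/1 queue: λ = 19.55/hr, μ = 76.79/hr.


ρ = 19.55/76.79 = 0.2546
Wq = ρ/(μ−λ) = 0.2546/(76.79 − 19.55) = 0.2546/57.24 = 0.004448 hr

Final: 0.004448 hr


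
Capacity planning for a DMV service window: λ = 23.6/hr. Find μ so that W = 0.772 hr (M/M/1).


W = 1/(μ−λ) ⇒ μ − λ = 1/W = 1/0.772 = 1.2953
μ = λ + 1/W = 23.6 + 1.2953 = 24.8953 per hr

Final: 24.8953 /hr


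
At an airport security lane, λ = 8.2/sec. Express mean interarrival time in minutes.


Mean interarrival time = 1/λ = 1/8.2 second = 0.12195 second
In minutes: 0.12195 × 0.0166667 = 0.002033 min

Final: 0.002033 min


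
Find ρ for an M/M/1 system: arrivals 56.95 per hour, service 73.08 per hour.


ρ = λ/μ = 56.95/73.08 = 0.7793

Final: 0.7793


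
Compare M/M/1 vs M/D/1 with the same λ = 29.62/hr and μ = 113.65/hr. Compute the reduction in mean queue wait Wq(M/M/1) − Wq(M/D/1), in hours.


ρ = 29.62/113.65 = 0.2606
Wq(M/M/1) = ρ/(μ−λ) = 0.2606/84.03 = 0.003102 hr
Wq(M/D/1) = ρ/(2(μ−λ)) = 0.001551 hr
Savings = 0.003102 − 0.001551 = 0.001551 hr

Final: 0.001551 hr


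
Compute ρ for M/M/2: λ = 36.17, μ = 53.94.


ρ = λ/(cμ) = 36.17/(2·53.94) = 36.17/107.88 = 0.3353

Final: 0.3353


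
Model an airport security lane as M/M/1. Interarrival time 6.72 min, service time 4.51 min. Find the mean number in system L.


λ = 60/6.72 = 8.9286 /hr
μ = 60/4.51 = 13.3038 /hr
ρ = λ/μ = 8.9286/13.3038 = 0.6711
L = ρ/(1−ρ) = 0.6711/0.3289 = 2.0407

Final: 2.0407


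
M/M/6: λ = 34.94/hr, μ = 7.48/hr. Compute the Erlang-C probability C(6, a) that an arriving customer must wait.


a = λ/μ = 4.6711; ρ = a/6 = 0.7785
P₀ = 0.007295 (from M/M/c formula)
C(c,a) = [a^c/(c!(1−ρ))]·P₀ = [10387.90135/(720·0.2215)]·0.007295
= 65.14210·0.007295 = 0.475216

Final: 0.475216


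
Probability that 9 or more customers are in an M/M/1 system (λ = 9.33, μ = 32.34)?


ρ = 9.33/32.34 = 0.2885
P(N ≥ n) = ρ^n = 0.2885^9 = 0.00001384

Final: 0.00001384


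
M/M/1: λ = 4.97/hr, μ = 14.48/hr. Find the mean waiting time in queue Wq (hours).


ρ = 4.97/14.48 = 0.3432
Wq = ρ/(μ−λ) = 0.3432/(14.48 − 4.97) = 0.3432/9.51 = 0.03609 hr

Final: 0.03609 hr


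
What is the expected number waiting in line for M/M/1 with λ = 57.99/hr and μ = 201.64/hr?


ρ = 57.99/201.64 = 0.2876
Lq = ρ²/(1−ρ) = 0.08271/0.7124 = 0.1161

Final: 0.1161


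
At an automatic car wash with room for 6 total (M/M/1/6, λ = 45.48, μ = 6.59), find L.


ρ = 45.48/6.59 = 6.9014
L = ρ[1 − (K+1)ρ^K + Kρ^(K+1)] / [(1−ρ)(1−ρ^(K+1))]
Numerator: 6.9014·(1 − 7·108046.386898 + 6·745667.629152) = 25657083.519015
Denominator: (-5.9014)·(-745666.629152) = 4400451.473101
L = 25657083.519015/4400451.473101 = 5.8306

Final: 5.8306


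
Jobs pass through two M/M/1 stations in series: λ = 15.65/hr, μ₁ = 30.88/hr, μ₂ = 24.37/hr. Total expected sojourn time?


Each node sees arrival rate λ = 15.65/hr (tandem ⇒ throughput preserved).
W₁ = 1/(μ₁−λ) = 1/(30.88−15.65) = 0.06566 hr
W₂ = 1/(μ₂−λ) = 1/(24.37−15.65) = 0.11468 hr
W_total = W₁ + W₂ = 0.06566 + 0.11468 = 0.18034 hr

Final: 0.18034 hr


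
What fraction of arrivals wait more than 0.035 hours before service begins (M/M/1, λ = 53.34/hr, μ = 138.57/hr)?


ρ = 53.34/138.57 = 0.3849
P(Wq > t) = ρ·e^{−(μ−λ)t} = 0.3849·e^{−2.9830}
= 0.3849·0.050638 = 0.019492

Final: 0.019492


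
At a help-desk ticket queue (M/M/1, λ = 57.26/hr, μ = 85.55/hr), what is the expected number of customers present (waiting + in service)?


ρ = λ/μ = 57.26/85.55 = 0.6693
L = ρ/(1−ρ) = 0.6693/(1 − 0.6693) = 0.6693/0.3307 = 2.0240

Final: 2.0240


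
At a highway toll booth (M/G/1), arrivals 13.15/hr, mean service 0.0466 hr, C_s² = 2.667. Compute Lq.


ρ = λ·E[S] = 13.15·0.0466 = 0.6128
Lq = ρ²(1+C_s²)/(2(1−ρ)) = 0.3755·(1+2.667)/(2·0.3872)
= 0.3755·3.6670/0.7744 = 1.77811

Final: 1.77811


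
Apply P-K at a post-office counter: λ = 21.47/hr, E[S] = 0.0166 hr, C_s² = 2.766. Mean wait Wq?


ρ = λ·E[S] = 21.47·0.0166 = 0.3564
E[S²] = E[S]²(1+C_s²) = 0.0166²·(1+2.766) = 0.001038
Wq = λ·E[S²]/(2(1−ρ)) = 21.47·0.001038/(2·0.6436) = 0.01731 hr

Final: 0.01731 hr


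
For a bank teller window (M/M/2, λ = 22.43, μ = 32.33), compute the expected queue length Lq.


a = λ/μ = 0.6938; ρ = a/2 = 0.3469
P₀ = 0.484901
Lq = P₀·a^c·ρ / (c!·(1−ρ)²) = 0.484901·0.48133·0.3469/(2·0.42655)
= 0.09491

Final: 0.09491


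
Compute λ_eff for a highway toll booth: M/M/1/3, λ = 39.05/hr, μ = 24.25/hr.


ρ = 1.6103; P_K = (1−ρ)ρ^3/(1−ρ^4) = 0.445212
λ_eff = λ(1 − P_K) = 39.05·(1 − 0.445212) = 39.05·0.554788 = 21.6645 /hr

Final: 21.6645 /hr


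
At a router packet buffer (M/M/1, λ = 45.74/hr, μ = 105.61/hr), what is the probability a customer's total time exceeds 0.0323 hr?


W ~ Exponential(μ−λ) for M/M/1.
μ − λ = 105.61 − 45.74 = 59.8700
P(W > t) = e^{−(μ−λ)t} = e^{−1.9338} = 0.144598

Final: 0.144598


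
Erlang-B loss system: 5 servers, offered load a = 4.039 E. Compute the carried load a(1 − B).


B(5,4.039) = 0.202550 (Erlang-B)
Carried load = a(1 − B) = 4.039·(1 − 0.202550) = 4.039·0.797450 = 3.2209 E

Final: 3.2209 Erlangs


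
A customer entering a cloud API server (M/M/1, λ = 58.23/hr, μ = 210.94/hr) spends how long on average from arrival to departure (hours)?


W = 1/(μ−λ) = 1/(210.94 − 58.23) = 1/152.71 = 0.006548 hr

Final: 0.006548 hr


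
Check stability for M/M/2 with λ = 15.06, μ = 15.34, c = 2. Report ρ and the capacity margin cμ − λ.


Total capacity cμ = 2·15.34 = 30.68/hr
ρ = λ/(cμ) = 15.06/30.68 = 0.4909
Stable ⇔ ρ < 1: YES
Spare capacity = cμ − λ = 30.68 − 15.06 = 15.62/hr

Final: ρ = 0.4909; stable; margin = 15.62/hr


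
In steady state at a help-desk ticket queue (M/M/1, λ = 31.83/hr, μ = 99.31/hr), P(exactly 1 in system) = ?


ρ = 31.83/99.31 = 0.3205
P_n = (1−ρ)·ρ^n = (1 − 0.3205)·0.3205^1 = 0.6795·0.320512 = 0.217784

Final: 0.217784


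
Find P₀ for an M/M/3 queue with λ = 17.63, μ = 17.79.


a = λ/μ = 17.63/17.79 = 0.9910; ρ = a/c = 0.3303
Σ_{k=0}^{2} a^k/k! (terms k=0..2) = 1.00000 + 0.99101 + 0.49105 = 2.48205
Tail: a^3/(3!(1−ρ)) = 0.97326/(6·0.6697) = 0.24223
P₀ = 1/(2.48205 + 0.24223) = 1/2.72428 = 0.367070

Final: 0.367070


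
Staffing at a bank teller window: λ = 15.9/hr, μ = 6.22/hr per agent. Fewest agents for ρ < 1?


Stability requires cμ > λ ⇔ c > λ/μ.
λ/μ = 15.9/6.22 = 2.5563
Minimum integer c = ⌊2.5563⌋ + 1 = 3
Check: 3·6.22 = 18.66 > 15.9, while 2·6.22 = 12.44 ≤ 15.9

Final: 3 servers


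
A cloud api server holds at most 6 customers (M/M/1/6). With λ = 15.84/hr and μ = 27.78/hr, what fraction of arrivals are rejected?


ρ = λ/μ = 15.84/27.78 = 0.5702
P_K = (1−ρ)ρ^K/(1−ρ^(K+1)) = (0.4298·0.034367)/(1 − 0.019596)
= 0.014771/0.980404 = 0.015066

Final: 0.015066


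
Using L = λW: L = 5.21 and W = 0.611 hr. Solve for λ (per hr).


λ = L/W = 5.21/0.611 = 8.5270 /hr

Final: 8.5270 /hr


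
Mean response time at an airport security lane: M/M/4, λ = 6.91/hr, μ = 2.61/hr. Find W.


a = 2.6475; ρ = 0.6619; P₀ = 0.061352
Lq = P₀·a^c·ρ/(c!(1−ρ)²) = 0.72711
Wq = Lq/λ = 0.72711/6.91 = 0.10523 hr
W = Wq + 1/μ = 0.10523 + 0.38314 = 0.48837 hr

Final: 0.48837 hr


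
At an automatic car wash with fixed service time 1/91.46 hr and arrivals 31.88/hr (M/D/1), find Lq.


ρ = 31.88/91.46 = 0.3486
M/D/1: Lq = ρ²/(2(1−ρ)) = 0.1215/(2·0.6514) = 0.09326

Final: 0.09326


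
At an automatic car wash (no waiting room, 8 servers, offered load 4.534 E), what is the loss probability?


B(c,a) = (a^c/c!) / Σ_{k=0}^{c} a^k/k!
a^8/8! = 4.429264
Σ terms (k=0..8): 1.00000 + 4.53400 + 10.27858 + 15.53436 + 17.60819 + 15.96711 + 12.06581 + 7.81520 + 4.42926 = 89.232518
B = 4.429264/89.232518 = 0.049637

Final: 0.049637


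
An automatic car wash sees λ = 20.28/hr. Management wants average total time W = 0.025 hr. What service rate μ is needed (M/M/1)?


W = 1/(μ−λ) ⇒ μ − λ = 1/W = 1/0.025 = 40.0000
μ = λ + 1/W = 20.28 + 40.0000 = 60.2800 per hr

Final: 60.2800 /hr


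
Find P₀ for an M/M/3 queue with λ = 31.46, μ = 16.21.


a = λ/μ = 31.46/16.21 = 1.9408; ρ = a/c = 0.6469
Σ_{k=0}^{2} a^k/k! (terms k=0..2) = 1.00000 + 1.94078 + 1.88331 = 4.82409
Tail: a^3/(3!(1−ρ)) = 7.31016/(6·0.3531) = 3.45072
P₀ = 1/(4.82409 + 3.45072) = 1/8.27481 = 0.120849

Final: 0.120849


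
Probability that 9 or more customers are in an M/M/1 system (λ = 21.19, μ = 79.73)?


ρ = 21.19/79.73 = 0.2658
P(N ≥ n) = ρ^n = 0.2658^9 = 0.000006616

Final: 0.000006616


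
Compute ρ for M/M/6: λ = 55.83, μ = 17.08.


ρ = λ/(cμ) = 55.83/(6·17.08) = 55.83/102.48 = 0.5448

Final: 0.5448


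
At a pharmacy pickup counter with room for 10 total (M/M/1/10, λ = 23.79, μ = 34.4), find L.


ρ = 23.79/34.4 = 0.6916
L = ρ[1 − (K+1)ρ^K + Kρ^(K+1)] / [(1−ρ)(1−ρ^(K+1))]
Numerator: 0.6916·(1 − 11·0.025024 + 10·0.017306) = 0.620887
Denominator: (0.3084)·(0.982694) = 0.303093
L = 0.620887/0.303093 = 2.0485

Final: 2.0485


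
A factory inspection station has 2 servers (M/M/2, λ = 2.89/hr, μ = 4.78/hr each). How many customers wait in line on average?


a = λ/μ = 0.6046; ρ = a/2 = 0.3023
P₀ = 0.535743
Lq = P₀·a^c·ρ / (c!·(1−ρ)²) = 0.535743·0.36554·0.3023/(2·0.48678)
= 0.06081

Final: 0.06081


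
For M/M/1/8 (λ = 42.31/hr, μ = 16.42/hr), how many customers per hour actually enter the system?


ρ = 2.5767; P_K = (1−ρ)ρ^8/(1−ρ^9) = 0.612034
λ_eff = λ(1 − P_K) = 42.31·(1 − 0.612034) = 42.31·0.387966 = 16.4148 /hr

Final: 16.4148 /hr


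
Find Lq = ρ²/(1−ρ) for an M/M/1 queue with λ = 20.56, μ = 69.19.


ρ = 20.56/69.19 = 0.2972
Lq = ρ²/(1−ρ) = 0.08830/0.7028 = 0.1256

Final: 0.1256


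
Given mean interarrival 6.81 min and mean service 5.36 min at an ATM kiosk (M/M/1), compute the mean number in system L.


λ = 60/6.81 = 8.8106 /hr
μ = 60/5.36 = 11.1940 /hr
ρ = λ/μ = 8.8106/11.1940 = 0.7871
L = ρ/(1−ρ) = 0.7871/0.2129 = 3.6966

Final: 3.6966


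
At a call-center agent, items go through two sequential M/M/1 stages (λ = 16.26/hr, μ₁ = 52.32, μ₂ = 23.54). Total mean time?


Each node sees arrival rate λ = 16.26/hr (tandem ⇒ throughput preserved).
W₁ = 1/(μ₁−λ) = 1/(52.32−16.26) = 0.02773 hr
W₂ = 1/(μ₂−λ) = 1/(23.54−16.26) = 0.13736 hr
W_total = W₁ + W₂ = 0.02773 + 0.13736 = 0.16509 hr

Final: 0.16509 hr


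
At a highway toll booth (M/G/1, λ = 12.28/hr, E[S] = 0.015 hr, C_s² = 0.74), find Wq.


ρ = λ·E[S] = 12.28·0.015 = 0.1842
E[S²] = E[S]²(1+C_s²) = 0.015²·(1+0.74) = 0.0003915
Wq = λ·E[S²]/(2(1−ρ)) = 12.28·0.0003915/(2·0.8158) = 0.002947 hr

Final: 0.002947 hr


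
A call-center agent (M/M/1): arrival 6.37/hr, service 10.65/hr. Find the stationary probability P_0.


ρ = 6.37/10.65 = 0.5981
P_n = (1−ρ)·ρ^n = (1 − 0.5981)·0.5981^0 = 0.4019·1.000000 = 0.401878

Final: 0.401878


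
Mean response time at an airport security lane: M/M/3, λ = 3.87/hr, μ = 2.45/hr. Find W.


a = 1.5796; ρ = 0.5265; P₀ = 0.191772
Lq = P₀·a^c·ρ/(c!(1−ρ)²) = 0.29588
Wq = Lq/λ = 0.29588/3.87 = 0.07645 hr
W = Wq + 1/μ = 0.07645 + 0.40816 = 0.48462 hr

Final: 0.48462 hr


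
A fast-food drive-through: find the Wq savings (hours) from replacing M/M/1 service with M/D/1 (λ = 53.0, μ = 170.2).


ρ = 53.0/170.2 = 0.3114
Wq(M/M/1) = ρ/(μ−λ) = 0.3114/117.20 = 0.002657 hr
Wq(M/D/1) = ρ/(2(μ−λ)) = 0.001328 hr
Savings = 0.002657 − 0.001328 = 0.001328 hr

Final: 0.001328 hr


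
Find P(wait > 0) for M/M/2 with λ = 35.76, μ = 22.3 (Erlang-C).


a = λ/μ = 1.6036; ρ = a/2 = 0.8018
P₀ = 0.110005 (from M/M/c formula)
C(c,a) = [a^c/(c!(1−ρ))]·P₀ = [2.57149/(2·0.1982)]·0.110005
= 6.48691·0.110005 = 0.713592

Final: 0.713592


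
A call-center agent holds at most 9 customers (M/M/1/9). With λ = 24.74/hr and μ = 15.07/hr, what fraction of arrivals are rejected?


ρ = λ/μ = 24.74/15.07 = 1.6417
P_K = (1−ρ)ρ^K/(1−ρ^(K+1)) = (-0.6417·86.611984)/(1 − 142.188486)
= -55.576502/-141.188486 = 0.393633

Final: 0.393633


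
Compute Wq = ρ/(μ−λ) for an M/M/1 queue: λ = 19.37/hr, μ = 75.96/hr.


ρ = 19.37/75.96 = 0.2550
Wq = ρ/(μ−λ) = 0.2550/(75.96 − 19.37) = 0.2550/56.59 = 0.004506 hr

Final: 0.004506 hr


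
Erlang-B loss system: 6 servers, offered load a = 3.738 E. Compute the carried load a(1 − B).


B(6,3.738) = 0.098579 (Erlang-B)
Carried load = a(1 − B) = 3.738·(1 − 0.098579) = 3.738·0.901421 = 3.3695 E

Final: 3.3695 Erlangs


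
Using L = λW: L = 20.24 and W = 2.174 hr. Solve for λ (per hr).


λ = L/W = 20.24/2.174 = 9.3100 /hr

Final: 9.3100 /hr


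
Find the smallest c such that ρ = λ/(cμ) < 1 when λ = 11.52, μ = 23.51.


Stability requires cμ > λ ⇔ c > λ/μ.
λ/μ = 11.52/23.51 = 0.4900
Minimum integer c = ⌊0.4900⌋ + 1 = 1
Check: 1·23.51 = 23.51 > 11.52, while 0·23.51 = 0.00 ≤ 11.52

Final: 1 servers


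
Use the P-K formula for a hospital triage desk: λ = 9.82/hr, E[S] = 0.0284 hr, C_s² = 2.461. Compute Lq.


ρ = λ·E[S] = 9.82·0.0284 = 0.2789
Lq = ρ²(1+C_s²)/(2(1−ρ)) = 0.07778·(1+2.461)/(2·0.7211)
= 0.07778·3.4610/1.4422 = 0.18665

Final: 0.18665


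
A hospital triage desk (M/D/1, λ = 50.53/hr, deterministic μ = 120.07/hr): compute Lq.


ρ = 50.53/120.07 = 0.4208
M/D/1: Lq = ρ²/(2(1−ρ)) = 0.1771/(2·0.5792) = 0.15290

Final: 0.15290


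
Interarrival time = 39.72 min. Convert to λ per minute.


λ = 1/(interarrival time) in consistent units.
1 minute = 1 min, so λ = 1/39.72 = 0.02518 per minute

Final: 0.02518 /min


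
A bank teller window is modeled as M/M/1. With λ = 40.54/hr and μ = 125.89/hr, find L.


ρ = λ/μ = 40.54/125.89 = 0.3220
L = ρ/(1−ρ) = 0.3220/(1 − 0.3220) = 0.3220/0.6780 = 0.4750

Final: 0.4750


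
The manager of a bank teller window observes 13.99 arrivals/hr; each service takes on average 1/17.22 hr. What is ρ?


ρ = λ/μ = 13.99/17.22 = 0.8124

Final: 0.8124


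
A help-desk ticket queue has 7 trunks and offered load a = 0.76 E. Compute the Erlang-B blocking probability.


B(c,a) = (a^c/c!) / Σ_{k=0}^{c} a^k/k!
a^7/7! = 0.00002906
Σ terms (k=0..7): 1.00000 + 0.76000 + 0.28880 + 0.07316 + 0.01390 + 0.002113 + 0.0002676 + 0.00002906 = 2.138273
B = 0.00002906/2.138273 = 0.00001359

Final: 0.00001359


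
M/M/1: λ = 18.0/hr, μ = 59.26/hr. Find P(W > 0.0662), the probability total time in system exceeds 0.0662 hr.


W ~ Exponential(μ−λ) for M/M/1.
μ − λ = 59.26 − 18.0 = 41.2600
P(W > t) = e^{−(μ−λ)t} = e^{−2.7314} = 0.065127

Final: 0.065127


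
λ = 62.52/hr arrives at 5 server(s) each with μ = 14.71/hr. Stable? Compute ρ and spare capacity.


Total capacity cμ = 5·14.71 = 73.55/hr
ρ = λ/(cμ) = 62.52/73.55 = 0.8500
Stable ⇔ ρ < 1: YES
Spare capacity = cμ − λ = 73.55 − 62.52 = 11.03/hr

Final: ρ = 0.8500; stable; margin = 11.03/hr


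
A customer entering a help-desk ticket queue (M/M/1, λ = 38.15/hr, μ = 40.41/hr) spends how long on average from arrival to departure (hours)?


W = 1/(μ−λ) = 1/(40.41 − 38.15) = 1/2.26 = 0.4425 hr

Final: 0.4425 hr


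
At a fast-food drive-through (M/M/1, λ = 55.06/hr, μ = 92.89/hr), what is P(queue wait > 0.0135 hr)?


ρ = 55.06/92.89 = 0.5927
P(Wq > t) = ρ·e^{−(μ−λ)t} = 0.5927·e^{−0.5107}
= 0.5927·0.600072 = 0.355689

Final: 0.355689


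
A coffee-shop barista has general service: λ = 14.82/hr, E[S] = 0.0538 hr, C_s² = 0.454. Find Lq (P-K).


ρ = λ·E[S] = 14.82·0.0538 = 0.7973
Lq = ρ²(1+C_s²)/(2(1−ρ)) = 0.6357·(1+0.454)/(2·0.2027)
= 0.6357·1.4540/0.4054 = 2.28022

Final: 2.28022


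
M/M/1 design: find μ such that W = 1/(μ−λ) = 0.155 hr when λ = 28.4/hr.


W = 1/(μ−λ) ⇒ μ − λ = 1/W = 1/0.155 = 6.4516
μ = λ + 1/W = 28.4 + 6.4516 = 34.8516 per hr

Final: 34.8516 /hr


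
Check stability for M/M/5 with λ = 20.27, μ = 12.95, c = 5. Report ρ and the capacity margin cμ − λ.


Total capacity cμ = 5·12.95 = 64.75/hr
ρ = λ/(cμ) = 20.27/64.75 = 0.3131
Stable ⇔ ρ < 1: YES
Spare capacity = cμ − λ = 64.75 − 20.27 = 44.48/hr

Final: ρ = 0.3131; stable; margin = 44.48/hr


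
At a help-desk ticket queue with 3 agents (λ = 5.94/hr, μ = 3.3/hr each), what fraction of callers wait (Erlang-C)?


a = λ/μ = 1.8000; ρ = a/3 = 0.6000
P₀ = 0.145985 (from M/M/c formula)
C(c,a) = [a^c/(c!(1−ρ))]·P₀ = [5.83200/(6·0.4000)]·0.145985
= 2.43000·0.145985 = 0.354745

Final: 0.354745


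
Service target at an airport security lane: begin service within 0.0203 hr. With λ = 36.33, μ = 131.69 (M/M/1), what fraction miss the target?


ρ = 36.33/131.69 = 0.2759
P(Wq > t) = ρ·e^{−(μ−λ)t} = 0.2759·e^{−1.9358}
= 0.2759·0.144308 = 0.039811

Final: 0.039811


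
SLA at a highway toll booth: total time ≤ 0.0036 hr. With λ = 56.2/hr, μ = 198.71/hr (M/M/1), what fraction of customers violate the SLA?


W ~ Exponential(μ−λ) for M/M/1.
μ − λ = 198.71 − 56.2 = 142.5100
P(W > t) = e^{−(μ−λ)t} = e^{−0.5130} = 0.598675

Final: 0.598675


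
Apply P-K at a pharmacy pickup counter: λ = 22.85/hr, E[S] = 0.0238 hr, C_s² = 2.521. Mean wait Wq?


ρ = λ·E[S] = 22.85·0.0238 = 0.5438
E[S²] = E[S]²(1+C_s²) = 0.0238²·(1+2.521) = 0.001994
Wq = λ·E[S²]/(2(1−ρ)) = 22.85·0.001994/(2·0.4562) = 0.04995 hr

Final: 0.04995 hr


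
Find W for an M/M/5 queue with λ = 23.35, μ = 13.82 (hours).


a = 1.6896; ρ = 0.3379; P₀ = 0.184039
Lq = P₀·a^c·ρ/(c!(1−ρ)²) = 0.01628
Wq = Lq/λ = 0.01628/23.35 = 0.0006971 hr
W = Wq + 1/μ = 0.0006971 + 0.07236 = 0.07306 hr

Final: 0.07306 hr


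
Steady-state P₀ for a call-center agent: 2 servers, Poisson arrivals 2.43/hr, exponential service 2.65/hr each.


a = λ/μ = 2.43/2.65 = 0.9170; ρ = a/c = 0.4585
Σ_{k=0}^{1} a^k/k! (terms k=0..1) = 1.00000 + 0.91698 = 1.91698
Tail: a^2/(2!(1−ρ)) = 0.84085/(2·0.5415) = 0.77640
P₀ = 1/(1.91698 + 0.77640) = 1/2.69338 = 0.371281

Final: 0.371281


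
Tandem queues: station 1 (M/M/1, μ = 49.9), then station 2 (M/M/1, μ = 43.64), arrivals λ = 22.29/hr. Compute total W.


Each node sees arrival rate λ = 22.29/hr (tandem ⇒ throughput preserved).
W₁ = 1/(μ₁−λ) = 1/(49.9−22.29) = 0.03622 hr
W₂ = 1/(μ₂−λ) = 1/(43.64−22.29) = 0.04684 hr
W_total = W₁ + W₂ = 0.03622 + 0.04684 = 0.08306 hr

Final: 0.08306 hr


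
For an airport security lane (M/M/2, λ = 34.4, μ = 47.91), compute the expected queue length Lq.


a = λ/μ = 0.7180; ρ = a/2 = 0.3590
P₀ = 0.471663
Lq = P₀·a^c·ρ / (c!·(1−ρ)²) = 0.471663·0.51554·0.3590/(2·0.41087)
= 0.10623

Final: 0.10623


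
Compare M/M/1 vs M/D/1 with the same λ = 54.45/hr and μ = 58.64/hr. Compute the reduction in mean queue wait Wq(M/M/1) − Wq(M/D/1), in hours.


ρ = 54.45/58.64 = 0.9285
Wq(M/M/1) = ρ/(μ−λ) = 0.9285/4.19 = 0.22161 hr
Wq(M/D/1) = ρ/(2(μ−λ)) = 0.11081 hr
Savings = 0.22161 − 0.11081 = 0.11081 hr

Final: 0.11081 hr


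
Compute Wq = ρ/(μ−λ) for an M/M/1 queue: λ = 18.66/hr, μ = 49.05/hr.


ρ = 18.66/49.05 = 0.3804
Wq = ρ/(μ−λ) = 0.3804/(49.05 − 18.66) = 0.3804/30.39 = 0.01252 hr

Final: 0.01252 hr


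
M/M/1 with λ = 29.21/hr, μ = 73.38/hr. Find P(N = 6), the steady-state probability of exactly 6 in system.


ρ = 29.21/73.38 = 0.3981
P_n = (1−ρ)·ρ^n = (1 − 0.3981)·0.3981^6 = 0.6019·0.003979 = 0.002395

Final: 0.002395


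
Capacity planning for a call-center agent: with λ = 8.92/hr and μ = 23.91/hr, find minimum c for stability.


Stability requires cμ > λ ⇔ c > λ/μ.
λ/μ = 8.92/23.91 = 0.3731
Minimum integer c = ⌊0.3731⌋ + 1 = 1
Check: 1·23.91 = 23.91 > 8.92, while 0·23.91 = 0.00 ≤ 8.92

Final: 1 servers


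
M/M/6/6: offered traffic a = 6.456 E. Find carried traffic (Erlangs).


B(6,6.456) = 0.296168 (Erlang-B)
Carried load = a(1 − B) = 6.456·(1 − 0.296168) = 6.456·0.703832 = 4.5439 E

Final: 4.5439 Erlangs


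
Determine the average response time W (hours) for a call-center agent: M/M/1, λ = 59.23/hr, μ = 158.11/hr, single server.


W = 1/(μ−λ) = 1/(158.11 − 59.23) = 1/98.88 = 0.01011 hr

Final: 0.01011 hr


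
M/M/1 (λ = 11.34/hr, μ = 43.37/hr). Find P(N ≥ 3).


ρ = 11.34/43.37 = 0.2615
P(N ≥ n) = ρ^n = 0.2615^3 = 0.017876

Final: 0.017876


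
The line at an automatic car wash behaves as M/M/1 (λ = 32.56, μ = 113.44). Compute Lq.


ρ = 32.56/113.44 = 0.2870
Lq = ρ²/(1−ρ) = 0.08238/0.7130 = 0.1155

Final: 0.1155


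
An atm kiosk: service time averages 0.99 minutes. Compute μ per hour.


μ = 1/(service time) in consistent units.
1 hour = 60 min, so μ = 60/0.99 = 60.6061 per hour

Final: 60.6061 /hr


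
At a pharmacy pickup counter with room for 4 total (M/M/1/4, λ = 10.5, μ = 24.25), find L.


ρ = 10.5/24.25 = 0.4330
L = ρ[1 − (K+1)ρ^K + Kρ^(K+1)] / [(1−ρ)(1−ρ^(K+1))]
Numerator: 0.4330·(1 − 5·0.035149 + 4·0.015219) = 0.383253
Denominator: (0.5670)·(0.984781) = 0.558381
L = 0.383253/0.558381 = 0.6864

Final: 0.6864


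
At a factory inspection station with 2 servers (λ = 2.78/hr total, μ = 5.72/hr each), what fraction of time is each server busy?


ρ = λ/(cμ) = 2.78/(2·5.72) = 2.78/11.44 = 0.2430

Final: 0.2430


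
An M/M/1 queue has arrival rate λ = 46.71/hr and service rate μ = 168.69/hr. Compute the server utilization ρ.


ρ = λ/μ = 46.71/168.69 = 0.2769

Final: 0.2769


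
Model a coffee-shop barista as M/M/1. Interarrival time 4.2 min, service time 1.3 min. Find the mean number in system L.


λ = 60/4.2 = 14.2857 /hr
μ = 60/1.3 = 46.1538 /hr
ρ = λ/μ = 14.2857/46.1538 = 0.3095
L = ρ/(1−ρ) = 0.3095/0.6905 = 0.4483

Final: 0.4483


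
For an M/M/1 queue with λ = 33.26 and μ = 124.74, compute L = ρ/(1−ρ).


ρ = λ/μ = 33.26/124.74 = 0.2666
L = ρ/(1−ρ) = 0.2666/(1 − 0.2666) = 0.2666/0.7334 = 0.3636

Final: 0.3636


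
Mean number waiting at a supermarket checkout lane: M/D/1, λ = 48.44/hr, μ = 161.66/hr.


ρ = 48.44/161.66 = 0.2996
M/D/1: Lq = ρ²/(2(1−ρ)) = 0.08978/(2·0.7004) = 0.06410

Final: 0.06410


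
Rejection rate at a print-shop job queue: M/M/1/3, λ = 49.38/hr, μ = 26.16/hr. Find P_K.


ρ = λ/μ = 49.38/26.16 = 1.8876
P_K = (1−ρ)ρ^K/(1−ρ^(K+1)) = (-0.8876·6.725739)/(1 − 12.695604)
= -5.969865/-11.695604 = 0.510437

Final: 0.510437


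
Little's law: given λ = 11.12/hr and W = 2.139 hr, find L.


L = λW = 11.12·2.139 = 23.7857

Final: 23.7857


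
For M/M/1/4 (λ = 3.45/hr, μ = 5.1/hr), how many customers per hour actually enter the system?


ρ = 0.6765; P_K = (1−ρ)ρ^4/(1−ρ^5) = 0.078931
λ_eff = λ(1 − P_K) = 3.45·(1 − 0.078931) = 3.45·0.921069 = 3.1777 /hr

Final: 3.1777 /hr


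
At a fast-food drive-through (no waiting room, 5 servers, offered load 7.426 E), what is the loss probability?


B(c,a) = (a^c/c!) / Σ_{k=0}^{c} a^k/k!
a^5/5! = 188.188672
Σ terms (k=0..5): 1.00000 + 7.42600 + 27.57274 + 68.25172 + 126.70931 + 188.18867 = 419.148441
B = 188.188672/419.148441 = 0.448979

Final: 0.448979


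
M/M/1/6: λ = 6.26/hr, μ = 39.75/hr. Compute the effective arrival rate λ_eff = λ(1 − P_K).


ρ = 0.1575; P_K = (1−ρ)ρ^6/(1−ρ^7) = 0.00001285
λ_eff = λ(1 − P_K) = 6.26·(1 − 0.00001285) = 6.26·0.999987 = 6.2599 /hr

Final: 6.2599 /hr


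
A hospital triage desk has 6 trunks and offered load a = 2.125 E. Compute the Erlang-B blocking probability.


B(c,a) = (a^c/c!) / Σ_{k=0}^{c} a^k/k!
a^6/6! = 0.127885
Σ terms (k=0..6): 1.00000 + 2.12500 + 2.25781 + 1.59928 + 0.84962 + 0.36109 + 0.12789 = 8.320690
B = 0.127885/8.320690 = 0.015370

Final: 0.015370


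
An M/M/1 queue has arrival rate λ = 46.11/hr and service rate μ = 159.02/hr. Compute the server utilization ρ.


ρ = λ/μ = 46.11/159.02 = 0.2900

Final: 0.2900


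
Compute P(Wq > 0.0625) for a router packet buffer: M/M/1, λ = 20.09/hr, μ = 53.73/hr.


ρ = 20.09/53.73 = 0.3739
P(Wq > t) = ρ·e^{−(μ−λ)t} = 0.3739·e^{−2.1025}
= 0.3739·0.122151 = 0.045673

Final: 0.045673


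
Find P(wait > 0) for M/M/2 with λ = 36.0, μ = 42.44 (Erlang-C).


a = λ/μ = 0.8483; ρ = a/2 = 0.4241
P₀ = 0.404368 (from M/M/c formula)
C(c,a) = [a^c/(c!(1−ρ))]·P₀ = [0.71954/(2·0.5759)]·0.404368
= 0.62474·0.404368 = 0.252624

Final: 0.252624


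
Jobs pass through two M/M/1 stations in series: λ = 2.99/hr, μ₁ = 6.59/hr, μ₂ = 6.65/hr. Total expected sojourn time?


Each node sees arrival rate λ = 2.99/hr (tandem ⇒ throughput preserved).
W₁ = 1/(μ₁−λ) = 1/(6.59−2.99) = 0.27778 hr
W₂ = 1/(μ₂−λ) = 1/(6.65−2.99) = 0.27322 hr
W_total = W₁ + W₂ = 0.27778 + 0.27322 = 0.55100 hr

Final: 0.55100 hr


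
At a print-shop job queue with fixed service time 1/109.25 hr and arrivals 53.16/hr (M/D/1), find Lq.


ρ = 53.16/109.25 = 0.4866
M/D/1: Lq = ρ²/(2(1−ρ)) = 0.2368/(2·0.5134) = 0.23059

Final: 0.23059


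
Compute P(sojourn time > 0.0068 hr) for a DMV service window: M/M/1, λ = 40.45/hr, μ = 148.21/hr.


W ~ Exponential(μ−λ) for M/M/1.
μ − λ = 148.21 − 40.45 = 107.7600
P(W > t) = e^{−(μ−λ)t} = e^{−0.7328} = 0.480577

Final: 0.480577


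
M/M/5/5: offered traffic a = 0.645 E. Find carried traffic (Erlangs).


B(5,0.645) = 0.0004881 (Erlang-B)
Carried load = a(1 − B) = 0.645·(1 − 0.0004881) = 0.645·0.999512 = 0.6447 E

Final: 0.6447 Erlangs


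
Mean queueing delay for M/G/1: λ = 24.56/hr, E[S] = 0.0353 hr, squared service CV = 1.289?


ρ = λ·E[S] = 24.56·0.0353 = 0.8670
E[S²] = E[S]²(1+C_s²) = 0.0353²·(1+1.289) = 0.002852
Wq = λ·E[S²]/(2(1−ρ)) = 24.56·0.002852/(2·0.1330) = 0.26329 hr

Final: 0.26329 hr


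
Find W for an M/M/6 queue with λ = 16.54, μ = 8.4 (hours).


a = 1.9690; ρ = 0.3282; P₀ = 0.139402
Lq = P₀·a^c·ρ/(c!(1−ρ)²) = 0.008205
Wq = Lq/λ = 0.008205/16.54 = 0.0004961 hr
W = Wq + 1/μ = 0.0004961 + 0.11905 = 0.11954 hr

Final: 0.11954 hr


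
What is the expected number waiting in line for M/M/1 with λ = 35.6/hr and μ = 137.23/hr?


ρ = 35.6/137.23 = 0.2594
Lq = ρ²/(1−ρ) = 0.06730/0.7406 = 0.09087

Final: 0.09087


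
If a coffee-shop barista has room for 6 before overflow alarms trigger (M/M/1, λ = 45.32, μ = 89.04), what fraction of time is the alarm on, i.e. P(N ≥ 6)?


ρ = 45.32/89.04 = 0.5090
P(N ≥ n) = ρ^n = 0.5090^6 = 0.017387

Final: 0.017387


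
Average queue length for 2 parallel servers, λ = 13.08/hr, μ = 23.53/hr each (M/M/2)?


a = λ/μ = 0.5559; ρ = a/2 = 0.2779
P₀ = 0.565015
Lq = P₀·a^c·ρ / (c!·(1−ρ)²) = 0.565015·0.30901·0.2779/(2·0.52137)
= 0.04654

Final: 0.04654


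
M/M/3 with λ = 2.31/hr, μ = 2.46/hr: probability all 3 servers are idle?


a = λ/μ = 2.31/2.46 = 0.9390; ρ = a/c = 0.3130
Σ_{k=0}^{2} a^k/k! (terms k=0..2) = 1.00000 + 0.93902 + 0.44088 = 2.37991
Tail: a^3/(3!(1−ρ)) = 0.82800/(6·0.6870) = 0.20088
P₀ = 1/(2.37991 + 0.20088) = 1/2.58078 = 0.387479

Final: 0.387479


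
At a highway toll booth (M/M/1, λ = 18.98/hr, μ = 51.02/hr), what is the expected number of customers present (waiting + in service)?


ρ = λ/μ = 18.98/51.02 = 0.3720
L = ρ/(1−ρ) = 0.3720/(1 − 0.3720) = 0.3720/0.6280 = 0.5924

Final: 0.5924


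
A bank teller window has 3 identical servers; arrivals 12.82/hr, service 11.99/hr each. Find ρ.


ρ = λ/(cμ) = 12.82/(3·11.99) = 12.82/35.97 = 0.3564

Final: 0.3564


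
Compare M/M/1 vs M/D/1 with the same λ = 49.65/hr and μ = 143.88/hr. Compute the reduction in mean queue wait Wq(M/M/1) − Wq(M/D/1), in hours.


ρ = 49.65/143.88 = 0.3451
Wq(M/M/1) = ρ/(μ−λ) = 0.3451/94.23 = 0.003662 hr
Wq(M/D/1) = ρ/(2(μ−λ)) = 0.001831 hr
Savings = 0.003662 − 0.001831 = 0.001831 hr

Final: 0.001831 hr


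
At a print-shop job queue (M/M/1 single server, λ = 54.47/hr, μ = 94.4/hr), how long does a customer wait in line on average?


ρ = 54.47/94.4 = 0.5770
Wq = ρ/(μ−λ) = 0.5770/(94.4 − 54.47) = 0.5770/39.93 = 0.01445 hr

Final: 0.01445 hr


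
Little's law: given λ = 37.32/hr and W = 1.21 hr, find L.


L = λW = 37.32·1.21 = 45.1572

Final: 45.1572


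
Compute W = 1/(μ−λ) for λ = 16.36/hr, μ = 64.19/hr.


W = 1/(μ−λ) = 1/(64.19 − 16.36) = 1/47.83 = 0.02091 hr

Final: 0.02091 hr


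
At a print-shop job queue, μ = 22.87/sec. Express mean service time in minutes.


Mean service time = 1/μ = 1/22.87 second = 0.04373 second
In minutes: 0.04373 × 0.0166667 = 0.0007288 min

Final: 0.0007288 min


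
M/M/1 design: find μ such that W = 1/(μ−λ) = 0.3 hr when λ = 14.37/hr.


W = 1/(μ−λ) ⇒ μ − λ = 1/W = 1/0.3 = 3.3333
μ = λ + 1/W = 14.37 + 3.3333 = 17.7033 per hr

Final: 17.7033 /hr


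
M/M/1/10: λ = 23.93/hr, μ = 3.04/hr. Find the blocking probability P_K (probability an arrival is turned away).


ρ = λ/μ = 23.93/3.04 = 7.8717
P_K = (1−ρ)ρ^K/(1−ρ^(K+1)) = (-6.8717·913463397.920296)/(1 − 7190519444.813386)
= -6277056046.893089/-7190519443.813386 = 0.872963

Final: 0.872963


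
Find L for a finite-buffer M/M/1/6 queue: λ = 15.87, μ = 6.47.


ρ = 15.87/6.47 = 2.4529
L = ρ[1 − (K+1)ρ^K + Kρ^(K+1)] / [(1−ρ)(1−ρ^(K+1))]
Numerator: 2.4529·(1 − 7·217.788968 + 6·534.205706) = 4125.001685
Denominator: (-1.4529)·(-533.205706) = 774.672896
L = 4125.001685/774.672896 = 5.3248

Final: 5.3248


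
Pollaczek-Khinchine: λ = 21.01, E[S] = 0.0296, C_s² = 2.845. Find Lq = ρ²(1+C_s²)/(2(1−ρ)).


ρ = λ·E[S] = 21.01·0.0296 = 0.6219
Lq = ρ²(1+C_s²)/(2(1−ρ)) = 0.3868·(1+2.845)/(2·0.3781)
= 0.3868·3.8450/0.7562 = 1.96648

Final: 1.96648


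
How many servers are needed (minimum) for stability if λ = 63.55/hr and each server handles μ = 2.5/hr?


Stability requires cμ > λ ⇔ c > λ/μ.
λ/μ = 63.55/2.5 = 25.4200
Minimum integer c = ⌊25.4200⌋ + 1 = 26
Check: 26·2.5 = 65.00 > 63.55, while 25·2.5 = 62.50 ≤ 63.55

Final: 26 servers


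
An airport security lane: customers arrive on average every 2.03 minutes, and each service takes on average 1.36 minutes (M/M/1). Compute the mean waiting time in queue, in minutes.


λ = 60/2.03 = 29.5567 /hr
μ = 60/1.36 = 44.1176 /hr
ρ = λ/μ = 29.5567/44.1176 = 0.6700
Wq = ρ/(μ−λ) = 0.6700/(44.1176−29.5567) = 0.04601 hr
In minutes: 0.04601·60 = 2.761 min

Final: 2.761 min


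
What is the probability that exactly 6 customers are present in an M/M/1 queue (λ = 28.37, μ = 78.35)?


ρ = 28.37/78.35 = 0.3621
P_n = (1−ρ)·ρ^n = (1 − 0.3621)·0.3621^6 = 0.6379·0.002254 = 0.001438

Final: 0.001438


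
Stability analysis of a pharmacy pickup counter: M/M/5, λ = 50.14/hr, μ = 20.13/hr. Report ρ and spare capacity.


Total capacity cμ = 5·20.13 = 100.65/hr
ρ = λ/(cμ) = 50.14/100.65 = 0.4982
Stable ⇔ ρ < 1: YES
Spare capacity = cμ − λ = 100.65 − 50.14 = 50.51/hr

Final: ρ = 0.4982; stable; margin = 50.51/hr


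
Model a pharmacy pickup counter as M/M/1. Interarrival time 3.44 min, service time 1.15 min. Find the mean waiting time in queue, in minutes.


λ = 60/3.44 = 17.4419 /hr
μ = 60/1.15 = 52.1739 /hr
ρ = λ/μ = 17.4419/52.1739 = 0.3343
Wq = ρ/(μ−λ) = 0.3343/(52.1739−17.4419) = 0.009625 hr
In minutes: 0.009625·60 = 0.5775 min

Final: 0.5775 min


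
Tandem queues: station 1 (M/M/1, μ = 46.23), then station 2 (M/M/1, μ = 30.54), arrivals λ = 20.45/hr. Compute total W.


Each node sees arrival rate λ = 20.45/hr (tandem ⇒ throughput preserved).
W₁ = 1/(μ₁−λ) = 1/(46.23−20.45) = 0.03879 hr
W₂ = 1/(μ₂−λ) = 1/(30.54−20.45) = 0.09911 hr
W_total = W₁ + W₂ = 0.03879 + 0.09911 = 0.13790 hr

Final: 0.13790 hr
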